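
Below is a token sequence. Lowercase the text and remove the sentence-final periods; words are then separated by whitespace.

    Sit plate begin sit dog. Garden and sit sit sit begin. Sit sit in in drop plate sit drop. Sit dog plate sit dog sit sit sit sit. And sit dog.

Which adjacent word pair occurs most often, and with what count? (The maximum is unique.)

Bigram frequencies (highest first):
  sit sit: 6
  sit dog: 4
  begin sit: 2
  and sit: 2
  plate sit: 2
  sit plate: 1
  … (13 more, each ≤ 1)

"sit sit", 6 times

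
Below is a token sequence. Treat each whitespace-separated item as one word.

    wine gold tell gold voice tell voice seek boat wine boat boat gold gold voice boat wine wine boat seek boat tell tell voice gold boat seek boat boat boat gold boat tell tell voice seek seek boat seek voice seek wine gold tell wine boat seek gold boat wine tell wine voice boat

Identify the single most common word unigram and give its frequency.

Unigram frequencies (highest first):
  boat: 15
  wine: 8
  gold: 8
  tell: 8
  seek: 8
  voice: 7

"boat", 15 times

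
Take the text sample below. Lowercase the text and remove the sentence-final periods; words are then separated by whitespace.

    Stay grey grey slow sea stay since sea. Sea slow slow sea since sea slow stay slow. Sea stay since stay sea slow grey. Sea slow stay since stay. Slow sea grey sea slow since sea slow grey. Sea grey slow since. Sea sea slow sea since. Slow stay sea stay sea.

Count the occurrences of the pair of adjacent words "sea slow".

Scanning the 51 overlapping bigram windows for "sea slow":
  position 9–10: sea slow
  position 14–15: sea slow
  position 22–23: sea slow
  position 25–26: sea slow
  position 33–34: sea slow
  position 36–37: sea slow
  position 44–45: sea slow

7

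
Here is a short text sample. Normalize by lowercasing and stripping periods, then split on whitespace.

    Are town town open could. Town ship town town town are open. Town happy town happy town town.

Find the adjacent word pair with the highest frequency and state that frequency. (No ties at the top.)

"town town", 4 times

Bigram frequencies (highest first):
  town town: 4
  town happy: 2
  happy town: 2
  are town: 1
  town open: 1
  open could: 1
  … (6 more, each ≤ 1)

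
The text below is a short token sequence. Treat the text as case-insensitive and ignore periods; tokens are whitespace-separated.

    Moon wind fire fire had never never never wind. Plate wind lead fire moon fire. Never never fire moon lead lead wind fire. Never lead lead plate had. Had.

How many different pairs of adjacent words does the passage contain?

29 tokens → 28 bigram windows in total.
Repeated bigrams (each contributes count−1 duplicates):
  never never: 3
  fire moon: 2
  fire never: 2
  lead lead: 2
  wind fire: 2
6 duplicate windows → 28 − 6 = 22 distinct.

22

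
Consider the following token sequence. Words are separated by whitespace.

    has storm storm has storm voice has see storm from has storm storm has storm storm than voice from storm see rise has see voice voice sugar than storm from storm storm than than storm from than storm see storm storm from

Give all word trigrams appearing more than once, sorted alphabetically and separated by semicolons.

Trigram counts meeting the condition (more than once):
  has storm storm: 3
  storm has storm: 2
  storm storm has: 2
  storm storm than: 2
  than storm from: 2

has storm storm; storm has storm; storm storm has; storm storm than; than storm from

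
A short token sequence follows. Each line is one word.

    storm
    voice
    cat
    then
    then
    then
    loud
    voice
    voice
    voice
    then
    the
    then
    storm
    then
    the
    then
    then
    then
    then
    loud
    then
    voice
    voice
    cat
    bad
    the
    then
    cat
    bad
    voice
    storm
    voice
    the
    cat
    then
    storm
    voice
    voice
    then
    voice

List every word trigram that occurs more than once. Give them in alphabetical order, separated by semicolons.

then the then; then then loud; then then then; voice voice then

Trigram counts meeting the condition (more than once):
  then the then: 2
  then then loud: 2
  then then then: 3
  voice voice then: 2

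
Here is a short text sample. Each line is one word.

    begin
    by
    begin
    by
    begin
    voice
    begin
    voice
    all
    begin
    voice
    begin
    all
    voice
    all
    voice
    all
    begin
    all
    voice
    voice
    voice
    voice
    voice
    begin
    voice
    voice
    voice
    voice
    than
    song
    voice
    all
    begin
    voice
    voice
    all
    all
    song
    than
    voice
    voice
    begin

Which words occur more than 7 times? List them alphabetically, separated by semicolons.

all; begin; voice

Unigram counts meeting the condition (more than 7 times):
  all: 8
  begin: 10
  voice: 19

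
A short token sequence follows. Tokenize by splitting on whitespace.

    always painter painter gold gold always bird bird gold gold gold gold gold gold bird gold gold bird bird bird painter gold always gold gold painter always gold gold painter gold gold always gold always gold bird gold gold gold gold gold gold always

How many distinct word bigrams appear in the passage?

13

44 tokens → 43 bigram windows in total.
Repeated bigrams (each contributes count−1 duplicates):
  gold gold: 15
  gold always: 5
  always gold: 4
  bird bird: 3
  bird gold: 3
  gold bird: 3
  painter gold: 3
  gold painter: 2
30 duplicate windows → 43 − 30 = 13 distinct.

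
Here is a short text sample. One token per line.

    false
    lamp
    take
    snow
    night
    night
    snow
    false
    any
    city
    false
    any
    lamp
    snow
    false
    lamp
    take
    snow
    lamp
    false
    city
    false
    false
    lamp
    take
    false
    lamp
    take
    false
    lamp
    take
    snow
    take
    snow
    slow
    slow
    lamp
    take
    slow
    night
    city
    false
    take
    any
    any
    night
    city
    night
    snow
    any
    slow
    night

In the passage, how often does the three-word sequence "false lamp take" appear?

5

Scanning the 50 overlapping trigram windows for "false lamp take":
  position 1–3: false lamp take
  position 15–17: false lamp take
  position 23–25: false lamp take
  position 26–28: false lamp take
  position 29–31: false lamp take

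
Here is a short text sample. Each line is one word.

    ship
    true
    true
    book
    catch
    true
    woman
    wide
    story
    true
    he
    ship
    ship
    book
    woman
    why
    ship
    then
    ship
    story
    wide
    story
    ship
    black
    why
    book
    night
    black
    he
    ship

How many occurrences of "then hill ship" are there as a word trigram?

Scanning the 28 overlapping trigram windows for "then hill ship":
  (none found)

0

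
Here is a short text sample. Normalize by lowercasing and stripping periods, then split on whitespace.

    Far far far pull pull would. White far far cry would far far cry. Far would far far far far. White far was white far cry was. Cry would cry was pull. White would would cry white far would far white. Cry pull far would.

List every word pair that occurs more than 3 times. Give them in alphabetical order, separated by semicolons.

far far; white far

Bigram counts meeting the condition (more than 3 times):
  far far: 7
  white far: 4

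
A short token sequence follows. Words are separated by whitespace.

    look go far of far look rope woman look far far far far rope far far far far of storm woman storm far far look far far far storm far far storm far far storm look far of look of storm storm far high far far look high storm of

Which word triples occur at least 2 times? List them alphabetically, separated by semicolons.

Trigram counts meeting the condition (at least 2 times):
  far far far: 5
  far far look: 2
  far far storm: 3
  far storm far: 2
  look far far: 2
  storm far far: 3

far far far; far far look; far far storm; far storm far; look far far; storm far far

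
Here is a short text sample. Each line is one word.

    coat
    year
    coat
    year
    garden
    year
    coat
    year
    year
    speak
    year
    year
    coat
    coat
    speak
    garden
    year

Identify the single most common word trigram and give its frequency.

Trigram frequencies (highest first):
  year coat year: 2
  coat year coat: 1
  coat year garden: 1
  year garden year: 1
  garden year coat: 1
  coat year year: 1
  … (8 more, each ≤ 1)

"year coat year", 2 times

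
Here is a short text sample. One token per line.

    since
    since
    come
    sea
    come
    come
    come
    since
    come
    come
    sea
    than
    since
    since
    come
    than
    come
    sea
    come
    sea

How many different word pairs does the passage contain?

20 tokens → 19 bigram windows in total.
Repeated bigrams (each contributes count−1 duplicates):
  come sea: 4
  come come: 3
  since come: 3
  sea come: 2
  since since: 2
9 duplicate windows → 19 − 9 = 10 distinct.

10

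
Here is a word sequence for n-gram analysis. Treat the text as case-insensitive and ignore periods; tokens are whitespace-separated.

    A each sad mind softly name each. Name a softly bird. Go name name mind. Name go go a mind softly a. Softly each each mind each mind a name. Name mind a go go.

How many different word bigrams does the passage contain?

27

35 tokens → 34 bigram windows in total.
Repeated bigrams (each contributes count−1 duplicates):
  a softly: 2
  each mind: 2
  go go: 2
  mind a: 2
  mind softly: 2
  name mind: 2
  name name: 2
7 duplicate windows → 34 − 7 = 27 distinct.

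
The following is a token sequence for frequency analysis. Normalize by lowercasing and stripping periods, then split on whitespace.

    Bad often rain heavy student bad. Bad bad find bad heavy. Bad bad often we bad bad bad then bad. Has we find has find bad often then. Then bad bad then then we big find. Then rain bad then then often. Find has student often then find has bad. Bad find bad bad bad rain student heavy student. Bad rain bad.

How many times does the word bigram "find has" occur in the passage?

3

Scanning the 61 overlapping bigram windows for "find has":
  position 23–24: find has
  position 43–44: find has
  position 48–49: find has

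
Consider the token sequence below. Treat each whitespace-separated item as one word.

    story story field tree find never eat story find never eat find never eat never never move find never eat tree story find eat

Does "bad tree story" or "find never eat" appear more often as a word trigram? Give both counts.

"bad tree story": 0 occurrences
"find never eat": 4 occurrences

"find never eat" (4 vs 0)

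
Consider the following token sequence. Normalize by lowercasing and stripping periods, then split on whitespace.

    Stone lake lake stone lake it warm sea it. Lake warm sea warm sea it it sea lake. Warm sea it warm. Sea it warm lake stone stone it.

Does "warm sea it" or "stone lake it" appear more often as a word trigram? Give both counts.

"warm sea it": 4 occurrences
"stone lake it": 1 occurrence

"warm sea it" (4 vs 1)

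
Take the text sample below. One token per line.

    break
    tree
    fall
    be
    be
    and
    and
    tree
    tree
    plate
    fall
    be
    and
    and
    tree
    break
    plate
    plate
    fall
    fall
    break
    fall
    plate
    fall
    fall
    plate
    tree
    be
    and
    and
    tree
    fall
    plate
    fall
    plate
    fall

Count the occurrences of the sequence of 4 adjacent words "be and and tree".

Scanning the 33 overlapping 4-gram windows for "be and and tree":
  position 5–8: be and and tree
  position 12–15: be and and tree
  position 28–31: be and and tree

3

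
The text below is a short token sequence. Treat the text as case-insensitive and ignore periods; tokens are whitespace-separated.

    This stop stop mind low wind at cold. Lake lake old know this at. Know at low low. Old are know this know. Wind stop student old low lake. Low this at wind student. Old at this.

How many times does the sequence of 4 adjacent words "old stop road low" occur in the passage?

Scanning the 34 overlapping 4-gram windows for "old stop road low":
  (none found)

0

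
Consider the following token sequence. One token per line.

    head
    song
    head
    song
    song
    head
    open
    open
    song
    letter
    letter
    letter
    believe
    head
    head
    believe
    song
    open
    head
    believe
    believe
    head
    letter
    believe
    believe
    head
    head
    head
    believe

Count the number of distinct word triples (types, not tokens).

29 tokens → 27 trigram windows in total.
Repeated trigrams (each contributes count−1 duplicates):
  believe believe head: 2
  believe head head: 2
  head head believe: 2
3 duplicate windows → 27 − 3 = 24 distinct.

24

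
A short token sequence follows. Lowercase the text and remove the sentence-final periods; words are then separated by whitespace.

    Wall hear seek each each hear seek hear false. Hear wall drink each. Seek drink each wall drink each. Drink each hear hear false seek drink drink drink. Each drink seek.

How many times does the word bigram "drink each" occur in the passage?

5

Scanning the 30 overlapping bigram windows for "drink each":
  position 12–13: drink each
  position 15–16: drink each
  position 18–19: drink each
  position 20–21: drink each
  position 28–29: drink each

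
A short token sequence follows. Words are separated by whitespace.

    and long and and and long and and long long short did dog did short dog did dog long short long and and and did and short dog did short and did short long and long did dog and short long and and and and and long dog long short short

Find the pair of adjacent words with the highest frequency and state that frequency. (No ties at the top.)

"and and", 9 times

Bigram frequencies (highest first):
  and and: 9
  and long: 5
  long and: 5
  long short: 3
  did dog: 3
  dog did: 3
  … (14 more, each ≤ 3)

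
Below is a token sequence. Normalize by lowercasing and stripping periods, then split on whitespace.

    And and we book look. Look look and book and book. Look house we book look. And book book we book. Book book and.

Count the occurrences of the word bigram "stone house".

0

Scanning the 23 overlapping bigram windows for "stone house":
  (none found)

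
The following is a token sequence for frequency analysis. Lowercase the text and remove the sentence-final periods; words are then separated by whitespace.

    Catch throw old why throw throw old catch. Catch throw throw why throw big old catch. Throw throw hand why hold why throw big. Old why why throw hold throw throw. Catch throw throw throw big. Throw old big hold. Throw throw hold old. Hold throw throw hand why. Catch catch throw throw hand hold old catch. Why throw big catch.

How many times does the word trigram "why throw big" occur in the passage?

3

Scanning the 59 overlapping trigram windows for "why throw big":
  position 12–14: why throw big
  position 22–24: why throw big
  position 58–60: why throw big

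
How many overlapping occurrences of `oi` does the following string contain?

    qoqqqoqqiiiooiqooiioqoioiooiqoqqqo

5

Sliding a length-2 window over the 34 characters (33 positions):
  position 13–14: oi
  position 17–18: oi
  position 22–23: oi
  position 24–25: oi
  position 27–28: oi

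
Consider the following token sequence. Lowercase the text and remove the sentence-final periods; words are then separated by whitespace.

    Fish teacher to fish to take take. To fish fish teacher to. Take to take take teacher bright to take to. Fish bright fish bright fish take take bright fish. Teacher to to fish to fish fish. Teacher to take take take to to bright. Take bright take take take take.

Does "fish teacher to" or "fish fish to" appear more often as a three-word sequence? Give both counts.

"fish teacher to": 4 occurrences
"fish fish to": 0 occurrences

"fish teacher to" (4 vs 0)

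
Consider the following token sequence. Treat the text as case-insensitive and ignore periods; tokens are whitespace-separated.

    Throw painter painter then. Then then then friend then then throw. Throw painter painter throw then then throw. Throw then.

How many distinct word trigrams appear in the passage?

20 tokens → 18 trigram windows in total.
Repeated trigrams (each contributes count−1 duplicates):
  then then then: 2
  then then throw: 2
  then throw throw: 2
  throw painter painter: 2
4 duplicate windows → 18 − 4 = 14 distinct.

14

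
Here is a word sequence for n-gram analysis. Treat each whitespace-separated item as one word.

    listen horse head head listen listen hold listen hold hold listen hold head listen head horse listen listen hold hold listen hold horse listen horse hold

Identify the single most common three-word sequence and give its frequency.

"hold listen hold", 3 times

Trigram frequencies (highest first):
  hold listen hold: 3
  listen listen hold: 2
  listen hold hold: 2
  hold hold listen: 2
  listen horse head: 1
  horse head head: 1
  … (13 more, each ≤ 1)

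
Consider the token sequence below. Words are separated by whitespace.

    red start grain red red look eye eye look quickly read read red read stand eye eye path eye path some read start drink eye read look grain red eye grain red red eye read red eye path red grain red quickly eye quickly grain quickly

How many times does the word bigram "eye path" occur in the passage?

3

Scanning the 45 overlapping bigram windows for "eye path":
  position 17–18: eye path
  position 19–20: eye path
  position 37–38: eye path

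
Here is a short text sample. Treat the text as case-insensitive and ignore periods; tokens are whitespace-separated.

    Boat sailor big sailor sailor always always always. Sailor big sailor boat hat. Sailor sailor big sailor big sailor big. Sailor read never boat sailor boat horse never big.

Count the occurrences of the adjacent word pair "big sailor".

Scanning the 28 overlapping bigram windows for "big sailor":
  position 3–4: big sailor
  position 10–11: big sailor
  position 16–17: big sailor
  position 18–19: big sailor
  position 20–21: big sailor

5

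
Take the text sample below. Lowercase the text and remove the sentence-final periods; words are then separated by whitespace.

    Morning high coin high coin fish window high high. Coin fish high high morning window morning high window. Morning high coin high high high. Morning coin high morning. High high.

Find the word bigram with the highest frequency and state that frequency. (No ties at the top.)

Bigram frequencies (highest first):
  high high: 5
  morning high: 4
  high coin: 4
  coin high: 3
  high morning: 3
  coin fish: 2
  … (7 more, each ≤ 2)

"high high", 5 times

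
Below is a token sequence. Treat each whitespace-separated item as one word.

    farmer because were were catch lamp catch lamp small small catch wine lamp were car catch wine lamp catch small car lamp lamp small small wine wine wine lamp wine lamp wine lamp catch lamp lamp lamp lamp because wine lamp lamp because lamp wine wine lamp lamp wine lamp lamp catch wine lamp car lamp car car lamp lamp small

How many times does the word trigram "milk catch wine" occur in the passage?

0

Scanning the 59 overlapping trigram windows for "milk catch wine":
  (none found)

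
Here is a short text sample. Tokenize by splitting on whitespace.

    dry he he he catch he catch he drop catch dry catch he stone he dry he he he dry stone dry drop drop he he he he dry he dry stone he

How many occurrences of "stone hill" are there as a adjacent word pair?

Scanning the 32 overlapping bigram windows for "stone hill":
  (none found)

0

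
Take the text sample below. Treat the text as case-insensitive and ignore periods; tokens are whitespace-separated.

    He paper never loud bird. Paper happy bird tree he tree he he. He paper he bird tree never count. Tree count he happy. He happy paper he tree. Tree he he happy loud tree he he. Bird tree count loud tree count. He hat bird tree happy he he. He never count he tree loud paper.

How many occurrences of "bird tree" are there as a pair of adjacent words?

Scanning the 56 overlapping bigram windows for "bird tree":
  position 8–9: bird tree
  position 17–18: bird tree
  position 38–39: bird tree
  position 46–47: bird tree

4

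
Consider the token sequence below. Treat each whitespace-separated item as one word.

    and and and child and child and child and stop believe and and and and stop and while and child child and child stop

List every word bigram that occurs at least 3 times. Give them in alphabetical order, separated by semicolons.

and and; and child; child and

Bigram counts meeting the condition (at least 3 times):
  and and: 5
  and child: 5
  child and: 4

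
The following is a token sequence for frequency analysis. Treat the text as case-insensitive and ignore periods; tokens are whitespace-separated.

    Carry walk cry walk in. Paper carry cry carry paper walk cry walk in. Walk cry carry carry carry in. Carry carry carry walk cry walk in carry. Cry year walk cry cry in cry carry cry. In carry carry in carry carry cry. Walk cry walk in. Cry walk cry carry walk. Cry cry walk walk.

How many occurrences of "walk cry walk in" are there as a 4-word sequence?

Scanning the 54 overlapping 4-gram windows for "walk cry walk in":
  position 2–5: walk cry walk in
  position 11–14: walk cry walk in
  position 24–27: walk cry walk in
  position 45–48: walk cry walk in

4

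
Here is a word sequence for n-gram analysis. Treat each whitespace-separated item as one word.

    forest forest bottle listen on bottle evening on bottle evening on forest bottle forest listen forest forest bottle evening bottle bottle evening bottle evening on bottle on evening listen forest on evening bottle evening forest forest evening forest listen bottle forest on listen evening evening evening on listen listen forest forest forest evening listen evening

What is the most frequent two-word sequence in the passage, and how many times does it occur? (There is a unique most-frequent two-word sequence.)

"bottle evening", 6 times

Bigram frequencies (highest first):
  bottle evening: 6
  forest forest: 5
  evening on: 4
  forest bottle: 3
  on bottle: 3
  listen forest: 3
  … (18 more, each ≤ 3)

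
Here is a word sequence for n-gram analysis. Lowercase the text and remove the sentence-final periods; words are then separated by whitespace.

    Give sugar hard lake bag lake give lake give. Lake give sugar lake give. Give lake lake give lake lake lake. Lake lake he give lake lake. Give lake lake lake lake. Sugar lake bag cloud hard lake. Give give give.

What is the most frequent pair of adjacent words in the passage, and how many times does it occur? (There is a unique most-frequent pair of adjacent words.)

"lake lake", 9 times

Bigram frequencies (highest first):
  lake lake: 9
  lake give: 7
  give lake: 6
  give give: 3
  give sugar: 2
  hard lake: 2
  … (9 more, each ≤ 2)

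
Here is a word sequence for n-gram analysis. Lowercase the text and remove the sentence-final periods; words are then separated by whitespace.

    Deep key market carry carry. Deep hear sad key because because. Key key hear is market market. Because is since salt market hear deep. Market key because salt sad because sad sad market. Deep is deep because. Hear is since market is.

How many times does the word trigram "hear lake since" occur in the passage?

Scanning the 40 overlapping trigram windows for "hear lake since":
  (none found)

0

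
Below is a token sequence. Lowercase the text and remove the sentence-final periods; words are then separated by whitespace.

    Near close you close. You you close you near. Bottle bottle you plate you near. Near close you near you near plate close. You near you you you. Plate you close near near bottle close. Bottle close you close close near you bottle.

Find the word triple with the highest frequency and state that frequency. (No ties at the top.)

"close you near", 3 times

Trigram frequencies (highest first):
  close you near: 3
  near close you: 2
  close you close: 2
  you close you: 2
  you plate you: 2
  you near you: 2
  … (28 more, each ≤ 1)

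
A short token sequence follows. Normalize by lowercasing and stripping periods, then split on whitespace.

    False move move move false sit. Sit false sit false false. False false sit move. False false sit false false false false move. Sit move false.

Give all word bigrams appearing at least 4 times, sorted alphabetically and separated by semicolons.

false false; false sit

Bigram counts meeting the condition (at least 4 times):
  false false: 7
  false sit: 4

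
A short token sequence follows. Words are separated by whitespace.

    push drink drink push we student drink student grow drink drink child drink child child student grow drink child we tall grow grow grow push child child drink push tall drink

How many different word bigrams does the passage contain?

31 tokens → 30 bigram windows in total.
Repeated bigrams (each contributes count−1 duplicates):
  drink child: 3
  child child: 2
  child drink: 2
  drink drink: 2
  drink push: 2
  grow drink: 2
  grow grow: 2
  student grow: 2
9 duplicate windows → 30 − 9 = 21 distinct.

21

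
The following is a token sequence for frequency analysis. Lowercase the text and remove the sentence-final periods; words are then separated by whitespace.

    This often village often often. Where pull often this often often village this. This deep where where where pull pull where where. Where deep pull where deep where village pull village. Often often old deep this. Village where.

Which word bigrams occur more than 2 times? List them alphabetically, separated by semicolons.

often often; where where

Bigram counts meeting the condition (more than 2 times):
  often often: 3
  where where: 4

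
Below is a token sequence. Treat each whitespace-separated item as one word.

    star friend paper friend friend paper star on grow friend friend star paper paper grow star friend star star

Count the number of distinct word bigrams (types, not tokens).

19 tokens → 18 bigram windows in total.
Repeated bigrams (each contributes count−1 duplicates):
  friend friend: 2
  friend paper: 2
  friend star: 2
  star friend: 2
4 duplicate windows → 18 − 4 = 14 distinct.

14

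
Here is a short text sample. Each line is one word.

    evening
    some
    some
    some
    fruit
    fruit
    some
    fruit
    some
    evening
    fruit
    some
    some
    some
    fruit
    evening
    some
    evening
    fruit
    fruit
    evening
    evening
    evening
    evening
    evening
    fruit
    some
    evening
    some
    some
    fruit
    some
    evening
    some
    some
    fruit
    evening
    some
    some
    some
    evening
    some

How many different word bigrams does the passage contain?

9

42 tokens → 41 bigram windows in total.
Repeated bigrams (each contributes count−1 duplicates):
  some some: 8
  evening some: 6
  fruit some: 5
  some evening: 5
  some fruit: 5
  evening evening: 4
  evening fruit: 3
  fruit evening: 3
  … (1 more repeated)
32 duplicate windows → 41 − 32 = 9 distinct.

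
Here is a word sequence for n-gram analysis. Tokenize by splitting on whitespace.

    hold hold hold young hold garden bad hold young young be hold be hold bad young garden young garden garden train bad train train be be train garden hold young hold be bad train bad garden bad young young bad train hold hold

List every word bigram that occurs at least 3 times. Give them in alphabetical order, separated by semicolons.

bad train; hold hold; hold young

Bigram counts meeting the condition (at least 3 times):
  bad train: 3
  hold hold: 3
  hold young: 3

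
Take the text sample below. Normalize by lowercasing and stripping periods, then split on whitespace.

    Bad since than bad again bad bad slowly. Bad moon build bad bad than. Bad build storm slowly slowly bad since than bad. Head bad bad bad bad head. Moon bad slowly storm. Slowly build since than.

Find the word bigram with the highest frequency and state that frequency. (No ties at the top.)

Bigram frequencies (highest first):
  bad bad: 5
  since than: 3
  than bad: 3
  bad since: 2
  bad slowly: 2
  slowly bad: 2
  … (17 more, each ≤ 2)

"bad bad", 5 times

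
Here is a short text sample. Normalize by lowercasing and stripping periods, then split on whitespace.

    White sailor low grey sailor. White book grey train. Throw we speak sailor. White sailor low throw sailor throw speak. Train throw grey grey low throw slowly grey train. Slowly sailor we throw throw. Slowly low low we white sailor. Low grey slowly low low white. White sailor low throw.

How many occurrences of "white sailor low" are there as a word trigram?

Scanning the 48 overlapping trigram windows for "white sailor low":
  position 1–3: white sailor low
  position 14–16: white sailor low
  position 39–41: white sailor low
  position 47–49: white sailor low

4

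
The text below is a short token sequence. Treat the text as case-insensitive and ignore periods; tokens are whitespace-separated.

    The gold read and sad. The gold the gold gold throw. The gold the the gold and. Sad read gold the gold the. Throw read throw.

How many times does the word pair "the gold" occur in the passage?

6

Scanning the 25 overlapping bigram windows for "the gold":
  position 1–2: the gold
  position 6–7: the gold
  position 8–9: the gold
  position 12–13: the gold
  position 15–16: the gold
  position 21–22: the gold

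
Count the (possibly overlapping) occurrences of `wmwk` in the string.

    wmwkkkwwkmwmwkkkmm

2

Sliding a length-4 window over the 18 characters (15 positions):
  position 1–4: wmwk
  position 11–14: wmwk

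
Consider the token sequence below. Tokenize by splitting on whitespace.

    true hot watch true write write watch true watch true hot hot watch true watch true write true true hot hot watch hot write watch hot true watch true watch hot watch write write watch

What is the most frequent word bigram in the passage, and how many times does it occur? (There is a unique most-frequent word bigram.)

Bigram frequencies (highest first):
  watch true: 6
  hot watch: 4
  true watch: 4
  true hot: 3
  write watch: 3
  watch hot: 3
  … (8 more, each ≤ 2)

"watch true", 6 times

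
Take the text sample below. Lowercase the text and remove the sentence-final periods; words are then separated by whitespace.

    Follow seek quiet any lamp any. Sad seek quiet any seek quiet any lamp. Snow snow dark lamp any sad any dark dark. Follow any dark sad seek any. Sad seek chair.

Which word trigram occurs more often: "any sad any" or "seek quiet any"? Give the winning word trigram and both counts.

"any sad any": 1 occurrence
"seek quiet any": 3 occurrences

"seek quiet any" (3 vs 1)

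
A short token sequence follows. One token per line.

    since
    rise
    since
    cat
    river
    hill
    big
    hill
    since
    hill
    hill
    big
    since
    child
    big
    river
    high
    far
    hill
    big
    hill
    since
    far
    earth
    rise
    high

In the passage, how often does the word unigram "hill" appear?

Scanning the 26 tokens for "hill":
  position 6: hill
  position 8: hill
  position 10: hill
  position 11: hill
  position 19: hill
  position 21: hill

6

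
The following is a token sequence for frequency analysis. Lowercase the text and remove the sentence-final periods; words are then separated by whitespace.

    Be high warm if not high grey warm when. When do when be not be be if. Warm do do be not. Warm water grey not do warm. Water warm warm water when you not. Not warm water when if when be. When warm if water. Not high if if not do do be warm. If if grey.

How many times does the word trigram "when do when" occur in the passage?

Scanning the 56 overlapping trigram windows for "when do when":
  position 10–12: when do when

1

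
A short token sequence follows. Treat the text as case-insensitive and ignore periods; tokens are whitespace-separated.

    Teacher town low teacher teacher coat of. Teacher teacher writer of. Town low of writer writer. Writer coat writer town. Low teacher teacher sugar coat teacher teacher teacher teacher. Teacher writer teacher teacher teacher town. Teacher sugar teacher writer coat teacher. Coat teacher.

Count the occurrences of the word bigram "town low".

3

Scanning the 42 overlapping bigram windows for "town low":
  position 2–3: town low
  position 12–13: town low
  position 20–21: town low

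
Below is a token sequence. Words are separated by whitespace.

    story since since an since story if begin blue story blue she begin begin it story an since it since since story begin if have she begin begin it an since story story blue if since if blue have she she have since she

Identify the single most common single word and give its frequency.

"since", 9 times

Unigram frequencies (highest first):
  since: 9
  story: 7
  begin: 6
  she: 5
  if: 4
  blue: 4
  … (3 more, each ≤ 3)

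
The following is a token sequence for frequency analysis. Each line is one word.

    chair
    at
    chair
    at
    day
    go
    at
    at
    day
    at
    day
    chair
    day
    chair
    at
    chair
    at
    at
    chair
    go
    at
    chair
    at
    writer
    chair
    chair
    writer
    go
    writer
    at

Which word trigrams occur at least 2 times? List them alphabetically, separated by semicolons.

at chair at; chair at chair

Trigram counts meeting the condition (at least 2 times):
  at chair at: 3
  chair at chair: 2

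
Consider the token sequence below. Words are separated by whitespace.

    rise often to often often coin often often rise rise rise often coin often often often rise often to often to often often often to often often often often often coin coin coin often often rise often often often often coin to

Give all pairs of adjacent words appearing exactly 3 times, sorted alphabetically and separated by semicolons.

Bigram counts meeting the condition (exactly 3 times):
  coin often: 3
  often rise: 3

coin often; often rise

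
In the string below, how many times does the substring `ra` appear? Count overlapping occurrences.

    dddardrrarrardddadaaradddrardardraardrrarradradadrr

8

Sliding a length-2 window over the 51 characters (50 positions):
  position 8–9: ra
  position 11–12: ra
  position 21–22: ra
  position 26–27: ra
  position 33–34: ra
  position 39–40: ra
  position 42–43: ra
  position 45–46: ra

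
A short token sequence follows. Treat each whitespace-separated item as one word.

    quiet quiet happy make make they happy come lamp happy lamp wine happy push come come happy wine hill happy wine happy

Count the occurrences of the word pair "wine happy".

2

Scanning the 21 overlapping bigram windows for "wine happy":
  position 12–13: wine happy
  position 21–22: wine happy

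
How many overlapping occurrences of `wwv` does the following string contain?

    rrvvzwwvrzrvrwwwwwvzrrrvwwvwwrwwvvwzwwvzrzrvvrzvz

Sliding a length-3 window over the 49 characters (47 positions):
  position 6–8: wwv
  position 17–19: wwv
  position 25–27: wwv
  position 31–33: wwv
  position 37–39: wwv

5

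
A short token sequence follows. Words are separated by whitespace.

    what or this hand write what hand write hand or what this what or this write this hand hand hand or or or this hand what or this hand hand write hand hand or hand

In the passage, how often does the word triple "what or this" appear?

Scanning the 33 overlapping trigram windows for "what or this":
  position 1–3: what or this
  position 13–15: what or this
  position 26–28: what or this

3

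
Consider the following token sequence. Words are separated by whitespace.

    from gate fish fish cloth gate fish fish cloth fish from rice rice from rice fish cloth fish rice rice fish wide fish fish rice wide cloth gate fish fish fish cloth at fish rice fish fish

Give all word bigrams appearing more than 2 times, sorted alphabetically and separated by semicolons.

Bigram counts meeting the condition (more than 2 times):
  fish cloth: 4
  fish fish: 6
  fish rice: 3
  gate fish: 3
  rice fish: 3

fish cloth; fish fish; fish rice; gate fish; rice fish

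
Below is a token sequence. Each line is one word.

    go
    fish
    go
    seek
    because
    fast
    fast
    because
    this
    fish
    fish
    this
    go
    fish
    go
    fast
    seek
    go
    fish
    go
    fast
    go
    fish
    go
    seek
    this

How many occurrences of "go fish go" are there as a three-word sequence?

Scanning the 24 overlapping trigram windows for "go fish go":
  position 1–3: go fish go
  position 13–15: go fish go
  position 18–20: go fish go
  position 22–24: go fish go

4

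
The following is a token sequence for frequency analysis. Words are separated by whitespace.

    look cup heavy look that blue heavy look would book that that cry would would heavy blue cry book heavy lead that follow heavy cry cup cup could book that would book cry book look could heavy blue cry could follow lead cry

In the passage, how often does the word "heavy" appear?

6

Scanning the 43 tokens for "heavy":
  position 3: heavy
  position 7: heavy
  position 16: heavy
  position 20: heavy
  position 24: heavy
  position 37: heavy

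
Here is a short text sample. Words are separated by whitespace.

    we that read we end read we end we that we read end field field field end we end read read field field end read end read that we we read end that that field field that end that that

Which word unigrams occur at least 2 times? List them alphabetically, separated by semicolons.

Unigram counts meeting the condition (at least 2 times):
  end: 9
  field: 7
  read: 8
  that: 8
  we: 8

end; field; read; that; we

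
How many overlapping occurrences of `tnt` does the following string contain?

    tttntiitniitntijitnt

Sliding a length-3 window over the 20 characters (18 positions):
  position 3–5: tnt
  position 12–14: tnt
  position 18–20: tnt

3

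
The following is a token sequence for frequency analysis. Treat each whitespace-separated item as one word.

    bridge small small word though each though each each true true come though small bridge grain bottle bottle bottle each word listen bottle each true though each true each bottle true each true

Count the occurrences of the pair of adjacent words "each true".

Scanning the 32 overlapping bigram windows for "each true":
  position 9–10: each true
  position 24–25: each true
  position 27–28: each true
  position 32–33: each true

4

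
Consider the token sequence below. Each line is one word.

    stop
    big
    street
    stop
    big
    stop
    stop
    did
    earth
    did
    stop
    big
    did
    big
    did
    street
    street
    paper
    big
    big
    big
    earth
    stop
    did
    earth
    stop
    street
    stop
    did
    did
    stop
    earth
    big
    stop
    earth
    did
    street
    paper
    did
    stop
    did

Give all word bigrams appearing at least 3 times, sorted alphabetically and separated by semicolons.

Bigram counts meeting the condition (at least 3 times):
  did stop: 3
  stop big: 3
  stop did: 4

did stop; stop big; stop did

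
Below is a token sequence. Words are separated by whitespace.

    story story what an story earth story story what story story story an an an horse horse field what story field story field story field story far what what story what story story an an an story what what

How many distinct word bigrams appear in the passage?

39 tokens → 38 bigram windows in total.
Repeated bigrams (each contributes count−1 duplicates):
  story story: 5
  an an: 4
  story what: 4
  what story: 4
  field story: 3
  story field: 3
  an story: 2
  story an: 2
  … (1 more repeated)
20 duplicate windows → 38 − 20 = 18 distinct.

18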